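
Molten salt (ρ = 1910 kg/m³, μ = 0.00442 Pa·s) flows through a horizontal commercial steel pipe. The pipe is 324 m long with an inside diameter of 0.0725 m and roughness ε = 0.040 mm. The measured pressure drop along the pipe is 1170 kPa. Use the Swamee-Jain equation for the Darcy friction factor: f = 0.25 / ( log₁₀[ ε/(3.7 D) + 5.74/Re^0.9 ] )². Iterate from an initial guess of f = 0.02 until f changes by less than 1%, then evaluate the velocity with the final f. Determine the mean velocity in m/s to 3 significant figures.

V ≈ 3.68 m/s

Rearranging Darcy-Weisbach: V = √(2·ΔP·D/(f·L·ρ)). With ε/D = 4e-05/0.0725 = 0.000552, iterate starting from f = 0.02:
  f = 0.02 → V = √(2·1.17e+06·0.0725/(0.02·324·1910)) = 3.702 m/s; Re = ρVD/μ = 1.16e+05; f → 0.02027
  f = 0.02027 → V = 3.677 m/s; Re = 1.152e+05; f → 0.02029
Converged (Δf/f < 1%). With the final f = 0.02029: V = √(2·1.17e+06·0.0725/(0.02029·324·1910)) = 3.676 m/s.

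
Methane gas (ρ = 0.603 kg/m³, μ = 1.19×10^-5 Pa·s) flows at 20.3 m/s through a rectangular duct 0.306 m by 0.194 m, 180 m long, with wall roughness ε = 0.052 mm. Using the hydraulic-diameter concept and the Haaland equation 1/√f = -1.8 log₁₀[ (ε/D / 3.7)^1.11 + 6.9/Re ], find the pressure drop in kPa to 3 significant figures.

Hydraulic diameter D_h = 4A/P = 4·(0.306·0.194)/(2·(0.306+0.194)) = 0.2375/1 = 0.2375 m.
Re = ρVD_h/μ = 0.603·20.3·0.2375/1.19e-05 = 2.443e+05.
ε/D_h = 5.2e-05/0.2375 = 0.000219; Haaland gives 1/√f = -1.8 log₁₀[2.03e-05+2.82e-05] = 7.765, so f = 0.01658.
ΔP = f(L/D_h)(ρV²/2) = 0.01658·180/0.2375·124.2 = 1562 Pa.
ΔP = 1.56 kPa.

ΔP ≈ 1.56 kPa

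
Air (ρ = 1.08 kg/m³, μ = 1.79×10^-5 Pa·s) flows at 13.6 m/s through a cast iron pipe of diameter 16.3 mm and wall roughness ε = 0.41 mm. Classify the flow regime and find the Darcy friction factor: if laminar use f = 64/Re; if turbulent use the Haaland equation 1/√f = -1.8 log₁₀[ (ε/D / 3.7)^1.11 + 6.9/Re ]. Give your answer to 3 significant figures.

f ≈ 0.0558

Re = ρVD/μ = 1.08·13.6·0.0163/1.79e-05 = 1.338e+04.
Re > 4000 → turbulent. ε/D = 0.00041/0.0163 = 0.0252; Haaland: 1/√f = -1.8 log₁₀[0.00393 + 0.000516] = 4.234, so f = 0.05577.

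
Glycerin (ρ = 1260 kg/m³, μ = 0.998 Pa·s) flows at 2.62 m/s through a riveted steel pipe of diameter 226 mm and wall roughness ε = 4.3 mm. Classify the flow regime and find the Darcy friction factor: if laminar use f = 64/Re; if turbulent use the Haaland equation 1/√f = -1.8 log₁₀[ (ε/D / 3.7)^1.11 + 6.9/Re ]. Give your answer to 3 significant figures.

f ≈ 0.0856

Re = ρVD/μ = 1260·2.62·0.226/0.998 = 747.6.
Re < 2300 → laminar, so f = 64/Re = 0.08561 (roughness is irrelevant in laminar flow).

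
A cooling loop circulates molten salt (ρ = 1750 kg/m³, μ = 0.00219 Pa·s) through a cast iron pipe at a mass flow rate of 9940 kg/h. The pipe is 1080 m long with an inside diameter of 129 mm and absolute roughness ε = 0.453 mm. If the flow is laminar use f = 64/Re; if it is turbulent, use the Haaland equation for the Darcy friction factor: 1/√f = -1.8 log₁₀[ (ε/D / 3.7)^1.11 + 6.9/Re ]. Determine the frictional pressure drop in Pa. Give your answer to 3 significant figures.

ṁ = 9940 kg/h = 9940/3600 = 2.761 kg/s.
A = πD²/4 = π(0.129)²/4 = 0.01307 m²; mean velocity V = ṁ/(ρA) = 2.761/(1750 · 0.01307) = 0.1207 m/s.
Reynolds number Re = ρVD/μ = 1750 · 0.1207 · 0.129 / 0.00219 = 1.244e+04.
Re > 4000 → turbulent. Relative roughness ε/D = 0.000453/0.129 = 0.00351. Haaland: 1/√f = -1.8 log₁₀[(0.00351/3.7)^1.11 + 6.9/1.244e+04] = -1.8 log₁₀[0.000441 + 0.000554] = 5.403, so f = 0.03425.
Darcy-Weisbach: ΔP = f(L/D)(ρV²/2) = 0.03425·(1080/0.129)·(1750·0.1207²/2) = 0.03425·8372·12.75 = 3657 Pa.

ΔP ≈ 3660 Pa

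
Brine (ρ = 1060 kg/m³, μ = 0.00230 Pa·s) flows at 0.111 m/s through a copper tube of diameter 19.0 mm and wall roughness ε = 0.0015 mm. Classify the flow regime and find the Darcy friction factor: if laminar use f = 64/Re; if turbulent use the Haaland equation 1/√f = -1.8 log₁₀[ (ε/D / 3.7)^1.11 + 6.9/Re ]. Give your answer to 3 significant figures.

Re = ρVD/μ = 1060·0.111·0.019/0.0023 = 972.
Re < 2300 → laminar, so f = 64/Re = 0.06585 (roughness is irrelevant in laminar flow).

f ≈ 0.0658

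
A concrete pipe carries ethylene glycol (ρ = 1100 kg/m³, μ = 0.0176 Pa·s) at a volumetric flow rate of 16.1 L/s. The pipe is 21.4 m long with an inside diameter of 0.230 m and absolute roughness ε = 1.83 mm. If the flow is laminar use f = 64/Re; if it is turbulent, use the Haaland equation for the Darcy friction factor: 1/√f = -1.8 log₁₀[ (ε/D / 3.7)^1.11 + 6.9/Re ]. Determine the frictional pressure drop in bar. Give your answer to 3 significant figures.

ΔP ≈ 0.00342 bar

Q = 16.1 L/s = 16.1/1000 = 0.0161 m³/s.
Cross-sectional area A = πD²/4 = π(0.23)²/4 = 0.04155 m²; mean velocity V = Q/A = 0.0161/0.04155 = 0.3875 m/s.
Reynolds number Re = ρVD/μ = 1100 · 0.3875 · 0.23 / 0.0176 = 5570.
Re > 4000 → turbulent. Relative roughness ε/D = 0.00183/0.23 = 0.00796. Haaland: 1/√f = -1.8 log₁₀[(0.00796/3.7)^1.11 + 6.9/5570] = -1.8 log₁₀[0.00109 + 0.00124] = 4.738, so f = 0.04455.
Darcy-Weisbach: ΔP = f(L/D)(ρV²/2) = 0.04455·(21.4/0.23)·(1100·0.3875²/2) = 0.04455·93.04·82.59 = 342.3 Pa.
ΔP = 342.3 Pa = 0.00342 bar.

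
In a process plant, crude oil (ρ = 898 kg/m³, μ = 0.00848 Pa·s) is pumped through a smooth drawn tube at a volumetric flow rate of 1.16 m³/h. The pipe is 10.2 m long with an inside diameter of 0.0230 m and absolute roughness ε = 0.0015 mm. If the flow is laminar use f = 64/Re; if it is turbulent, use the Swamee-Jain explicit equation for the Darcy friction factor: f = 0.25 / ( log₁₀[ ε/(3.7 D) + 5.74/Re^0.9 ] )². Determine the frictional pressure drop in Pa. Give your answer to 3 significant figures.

Q = 1.16 m³/h = 1.16/3600 = 0.0003222 m³/s.
Cross-sectional area A = πD²/4 = π(0.023)²/4 = 0.0004155 m²; mean velocity V = Q/A = 0.0003222/0.0004155 = 0.7756 m/s.
Reynolds number Re = ρVD/μ = 898 · 0.7756 · 0.023 / 0.00848 = 1889.
Re < 2300 → laminar flow, so f = 64/Re = 64/1889 = 0.03388 (the turbulent correlation is not needed).
Darcy-Weisbach: ΔP = f(L/D)(ρV²/2) = 0.03388·(10.2/0.023)·(898·0.7756²/2) = 0.03388·443.5·270.1 = 4058 Pa.

ΔP ≈ 4060 Pa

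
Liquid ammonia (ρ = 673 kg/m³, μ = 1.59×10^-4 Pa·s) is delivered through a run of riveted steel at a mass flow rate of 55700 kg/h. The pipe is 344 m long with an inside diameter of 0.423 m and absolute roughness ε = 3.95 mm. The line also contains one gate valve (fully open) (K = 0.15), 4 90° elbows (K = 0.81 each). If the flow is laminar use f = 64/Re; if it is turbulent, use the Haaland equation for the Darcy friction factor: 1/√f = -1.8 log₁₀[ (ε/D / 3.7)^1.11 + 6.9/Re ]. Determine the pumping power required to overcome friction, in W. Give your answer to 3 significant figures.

ṁ = 55700 kg/h = 55700/3600 = 15.47 kg/s.
A = πD²/4 = π(0.423)²/4 = 0.1405 m²; mean velocity V = ṁ/(ρA) = 15.47/(673 · 0.1405) = 0.1636 m/s.
Reynolds number Re = ρVD/μ = 673 · 0.1636 · 0.423 / 0.000159 = 2.929e+05.
Re > 4000 → turbulent. Relative roughness ε/D = 0.00395/0.423 = 0.00934. Haaland: 1/√f = -1.8 log₁₀[(0.00934/3.7)^1.11 + 6.9/2.929e+05] = -1.8 log₁₀[0.00131 + 2.36e-05] = 5.177, so f = 0.03732.
Total minor-loss coefficient ΣK = 1·0.15 + 4·0.81 = 3.39.
ΔP = [f·L/D + ΣK]·(ρV²/2) = [0.03732·344/0.423 + 3.39]·(673·0.1636²/2) = [30.35 + 3.39]·9.006 = 303.8 Pa.
Q = ṁ/ρ = 15.47/673 = 0.02299 m³/s.
Pumping power P = QΔP = 0.02299·303.8 = 6.985 W = 6.98 W.

P ≈ 6.98 W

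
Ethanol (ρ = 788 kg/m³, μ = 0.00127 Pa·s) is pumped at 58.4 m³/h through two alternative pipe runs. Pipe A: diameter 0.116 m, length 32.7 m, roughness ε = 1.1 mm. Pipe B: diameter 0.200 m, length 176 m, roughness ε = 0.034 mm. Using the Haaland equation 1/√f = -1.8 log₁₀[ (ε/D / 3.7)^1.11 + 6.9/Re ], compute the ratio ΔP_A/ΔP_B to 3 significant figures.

Pipe A: V = Q/A = 0.01622/0.01057 = 1.535 m/s; Re = 1.105e+05; ε/D = 0.00948; Haaland → f = 0.03783; ΔP_A = f(L/D)(ρV²/2) = 9900 Pa.
Pipe B: V = Q/A = 0.01622/0.03142 = 0.5164 m/s; Re = 6.408e+04; ε/D = 0.00017; Haaland → f = 0.02019; ΔP_B = f(L/D)(ρV²/2) = 1866 Pa.
ΔP_A/ΔP_B = 9900/1866 = 5.30.

ΔP_A/ΔP_B ≈ 5.30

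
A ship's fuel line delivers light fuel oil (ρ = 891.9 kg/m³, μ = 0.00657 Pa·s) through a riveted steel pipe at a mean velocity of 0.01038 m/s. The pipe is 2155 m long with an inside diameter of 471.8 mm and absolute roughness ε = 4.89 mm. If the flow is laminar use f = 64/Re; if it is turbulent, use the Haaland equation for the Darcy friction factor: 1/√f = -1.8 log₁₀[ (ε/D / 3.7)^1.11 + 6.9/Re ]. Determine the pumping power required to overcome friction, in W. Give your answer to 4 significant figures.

Reynolds number Re = ρVD/μ = 891.9 · 0.01038 · 0.4718 / 0.00657 = 664.8.
Re < 2300 → laminar flow, so f = 64/Re = 64/664.8 = 0.09627 (the turbulent correlation is not needed).
Darcy-Weisbach: ΔP = f(L/D)(ρV²/2) = 0.09627·(2155/0.4718)·(891.9·0.01038²/2) = 0.09627·4568·0.04805 = 21.13 Pa.
Q = V·A = 0.01038·0.1748 = 0.001815 m³/s.
Pumping power P = QΔP = 0.001815·21.13 = 0.038340 W = 0.03834 W.

P ≈ 0.03834 W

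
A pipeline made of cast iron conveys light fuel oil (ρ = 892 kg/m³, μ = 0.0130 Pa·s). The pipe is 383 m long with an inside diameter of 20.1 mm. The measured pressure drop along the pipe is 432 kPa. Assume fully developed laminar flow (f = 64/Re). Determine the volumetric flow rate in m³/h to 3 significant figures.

Q ≈ 1.25 m³/h

For laminar flow, f = 64/Re with Re = ρVD/μ, so Darcy-Weisbach reduces to ΔP = 32μLV/D². Solving for V: V = ΔP·D²/(32μL) = 4.32e+05·(0.0201)²/(32·0.013·383) = 1.095 m/s.
Check: Re = ρVD/μ = 892·1.095·0.0201/0.013 = 1511 < 2300, so the laminar assumption holds.
Q = V·A = 1.095·(π/4·0.0201²) = 0.0003476 m³/s = 1.25 m³/h.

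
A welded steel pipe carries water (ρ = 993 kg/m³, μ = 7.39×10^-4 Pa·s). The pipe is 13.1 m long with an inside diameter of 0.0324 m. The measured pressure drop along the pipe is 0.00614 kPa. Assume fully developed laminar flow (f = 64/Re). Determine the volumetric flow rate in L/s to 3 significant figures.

Q ≈ 0.0172 L/s

For laminar flow, f = 64/Re with Re = ρVD/μ, so Darcy-Weisbach reduces to ΔP = 32μLV/D². Solving for V: V = ΔP·D²/(32μL) = 6.14·(0.0324)²/(32·0.000739·13.1) = 0.02081 m/s.
Check: Re = ρVD/μ = 993·0.02081·0.0324/0.000739 = 905.8 < 2300, so the laminar assumption holds.
Q = V·A = 0.02081·(π/4·0.0324²) = 1.715e-05 m³/s = 0.0172 L/s.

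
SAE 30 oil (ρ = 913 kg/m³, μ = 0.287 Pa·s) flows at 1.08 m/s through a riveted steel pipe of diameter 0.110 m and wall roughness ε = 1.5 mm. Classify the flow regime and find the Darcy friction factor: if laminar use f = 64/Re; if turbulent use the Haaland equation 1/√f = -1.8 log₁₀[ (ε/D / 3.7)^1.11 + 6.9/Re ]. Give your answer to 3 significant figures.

Re = ρVD/μ = 913·1.08·0.11/0.287 = 377.9.
Re < 2300 → laminar, so f = 64/Re = 0.1693 (roughness is irrelevant in laminar flow).

f ≈ 0.169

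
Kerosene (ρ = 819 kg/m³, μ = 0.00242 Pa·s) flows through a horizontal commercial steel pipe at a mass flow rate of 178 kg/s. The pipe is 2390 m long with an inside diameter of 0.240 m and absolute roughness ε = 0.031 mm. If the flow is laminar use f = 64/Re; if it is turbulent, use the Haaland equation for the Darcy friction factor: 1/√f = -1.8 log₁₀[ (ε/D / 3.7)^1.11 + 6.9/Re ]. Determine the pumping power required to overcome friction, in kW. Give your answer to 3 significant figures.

A = πD²/4 = π(0.24)²/4 = 0.04524 m²; mean velocity V = ṁ/(ρA) = 178/(819 · 0.04524) = 4.804 m/s.
Reynolds number Re = ρVD/μ = 819 · 4.804 · 0.24 / 0.00242 = 3.902e+05.
Re > 4000 → turbulent. Relative roughness ε/D = 3.1e-05/0.24 = 0.000129. Haaland: 1/√f = -1.8 log₁₀[(0.000129/3.7)^1.11 + 6.9/3.902e+05] = -1.8 log₁₀[1.13e-05 + 1.77e-05] = 8.168, so f = 0.01499.
Darcy-Weisbach: ΔP = f(L/D)(ρV²/2) = 0.01499·(2390/0.24)·(819·4.804²/2) = 0.01499·9958·9452 = 1.411e+06 Pa.
Q = ṁ/ρ = 178/819 = 0.2173 m³/s.
Pumping power P = QΔP = 0.2173·1.411e+06 = 306600 W = 307 kW.

P ≈ 307 kW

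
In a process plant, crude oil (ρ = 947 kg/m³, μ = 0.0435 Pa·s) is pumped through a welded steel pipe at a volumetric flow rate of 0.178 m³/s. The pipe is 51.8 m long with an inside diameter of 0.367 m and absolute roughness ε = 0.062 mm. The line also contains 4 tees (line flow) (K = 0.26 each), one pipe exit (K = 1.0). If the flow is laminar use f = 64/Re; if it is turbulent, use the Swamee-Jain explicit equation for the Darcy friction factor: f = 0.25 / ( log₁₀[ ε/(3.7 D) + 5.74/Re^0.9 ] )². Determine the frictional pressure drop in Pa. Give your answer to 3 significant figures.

Cross-sectional area A = πD²/4 = π(0.367)²/4 = 0.1058 m²; mean velocity V = Q/A = 0.178/0.1058 = 1.683 m/s.
Reynolds number Re = ρVD/μ = 947 · 1.683 · 0.367 / 0.0435 = 1.344e+04.
Re > 4000 → turbulent. Relative roughness ε/D = 6.2e-05/0.367 = 0.000169. Swamee-Jain: f = 0.25/(log₁₀[0.000169/3.7 + 5.74/1.344e+04^0.9])² = 0.25/(log₁₀[4.57e-05 + 0.0011])² = 0.25/(-2.939)² = 0.02894.
Total minor-loss coefficient ΣK = 4·0.26 + 1·1 = 2.04.
ΔP = [f·L/D + ΣK]·(ρV²/2) = [0.02894·51.8/0.367 + 2.04]·(947·1.683²/2) = [4.085 + 2.04]·1341 = 8211 Pa.

ΔP ≈ 8210 Pa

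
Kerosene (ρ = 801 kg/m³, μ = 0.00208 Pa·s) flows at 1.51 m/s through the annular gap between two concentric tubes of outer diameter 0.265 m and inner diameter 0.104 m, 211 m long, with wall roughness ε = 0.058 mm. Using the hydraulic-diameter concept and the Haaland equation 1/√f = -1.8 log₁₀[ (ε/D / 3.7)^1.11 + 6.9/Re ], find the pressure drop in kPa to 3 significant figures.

ΔP ≈ 23.5 kPa

Hydraulic diameter D_h = 4A/P = D_o - D_i = 0.265 - 0.104 = 0.161 m.
Re = ρVD_h/μ = 801·1.51·0.161/0.00208 = 9.362e+04.
ε/D_h = 5.8e-05/0.161 = 0.00036; Haaland gives 1/√f = -1.8 log₁₀[3.52e-05+7.37e-05] = 7.133, so f = 0.01965.
ΔP = f(L/D_h)(ρV²/2) = 0.01965·211/0.161·913.2 = 2.352e+04 Pa.
ΔP = 23.5 kPa.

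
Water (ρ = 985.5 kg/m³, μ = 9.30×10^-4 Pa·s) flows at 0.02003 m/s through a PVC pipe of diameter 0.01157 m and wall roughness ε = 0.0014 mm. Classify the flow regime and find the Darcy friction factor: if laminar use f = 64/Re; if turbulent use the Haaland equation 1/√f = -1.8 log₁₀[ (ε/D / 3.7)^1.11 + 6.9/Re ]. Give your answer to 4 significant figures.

Re = ρVD/μ = 985.5·0.02003·0.01157/0.00093 = 245.6.
Re < 2300 → laminar, so f = 64/Re = 0.2606 (roughness is irrelevant in laminar flow).

f ≈ 0.2606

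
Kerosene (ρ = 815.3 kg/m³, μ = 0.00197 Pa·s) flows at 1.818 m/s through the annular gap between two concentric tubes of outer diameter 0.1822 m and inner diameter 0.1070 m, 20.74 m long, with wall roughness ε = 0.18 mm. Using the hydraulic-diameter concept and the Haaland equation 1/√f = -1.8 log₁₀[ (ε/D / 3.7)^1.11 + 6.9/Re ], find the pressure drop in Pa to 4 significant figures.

Hydraulic diameter D_h = 4A/P = D_o - D_i = 0.1822 - 0.107 = 0.0752 m.
Re = ρVD_h/μ = 815.3·1.818·0.0752/0.00197 = 5.658e+04.
ε/D_h = 0.00018/0.0752 = 0.00239; Haaland gives 1/√f = -1.8 log₁₀[0.000288+0.000122] = 6.096, so f = 0.02691.
ΔP = f(L/D_h)(ρV²/2) = 0.02691·20.74/0.0752·1347 = 9999 Pa.

ΔP ≈ 9999 Pa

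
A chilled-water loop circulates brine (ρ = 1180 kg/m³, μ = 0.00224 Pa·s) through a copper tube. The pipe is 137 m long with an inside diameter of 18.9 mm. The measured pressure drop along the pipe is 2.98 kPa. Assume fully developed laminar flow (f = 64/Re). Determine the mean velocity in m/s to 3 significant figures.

For laminar flow, f = 64/Re with Re = ρVD/μ, so Darcy-Weisbach reduces to ΔP = 32μLV/D². Solving for V: V = ΔP·D²/(32μL) = 2980·(0.0189)²/(32·0.00224·137) = 0.1084 m/s.
Check: Re = ρVD/μ = 1180·0.1084·0.0189/0.00224 = 1079 < 2300, so the laminar assumption holds.

V ≈ 0.108 m/s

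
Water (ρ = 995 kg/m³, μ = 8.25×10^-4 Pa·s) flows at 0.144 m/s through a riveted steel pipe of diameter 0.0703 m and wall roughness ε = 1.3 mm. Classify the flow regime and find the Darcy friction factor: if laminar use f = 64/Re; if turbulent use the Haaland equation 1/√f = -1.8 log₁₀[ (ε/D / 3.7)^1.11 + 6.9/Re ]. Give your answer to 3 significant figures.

f ≈ 0.0504

Re = ρVD/μ = 995·0.144·0.0703/0.000825 = 1.221e+04.
Re > 4000 → turbulent. ε/D = 0.0013/0.0703 = 0.0185; Haaland: 1/√f = -1.8 log₁₀[0.00279 + 0.000565] = 4.454, so f = 0.05042.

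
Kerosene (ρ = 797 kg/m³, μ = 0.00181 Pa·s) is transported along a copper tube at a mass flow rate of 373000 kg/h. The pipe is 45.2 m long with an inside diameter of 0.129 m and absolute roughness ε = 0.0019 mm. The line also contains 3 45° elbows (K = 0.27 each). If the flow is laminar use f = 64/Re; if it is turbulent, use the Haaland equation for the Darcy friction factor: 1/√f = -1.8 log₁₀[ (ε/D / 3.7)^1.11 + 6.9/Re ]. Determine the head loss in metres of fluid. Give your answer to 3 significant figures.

h_f ≈ 27.0 m

ṁ = 373000 kg/h = 373000/3600 = 103.6 kg/s.
A = πD²/4 = π(0.129)²/4 = 0.01307 m²; mean velocity V = ṁ/(ρA) = 103.6/(797 · 0.01307) = 9.947 m/s.
Reynolds number Re = ρVD/μ = 797 · 9.947 · 0.129 / 0.00181 = 5.65e+05.
Re > 4000 → turbulent. Relative roughness ε/D = 1.9e-06/0.129 = 1.47e-05. Haaland: 1/√f = -1.8 log₁₀[(1.47e-05/3.7)^1.11 + 6.9/5.65e+05] = -1.8 log₁₀[1.01e-06 + 1.22e-05] = 8.781, so f = 0.01297.
Total minor-loss coefficient ΣK = 3·0.27 = 0.81.
ΔP = [f·L/D + ΣK]·(ρV²/2) = [0.01297·45.2/0.129 + 0.81]·(797·9.947²/2) = [4.544 + 0.81]·3.943e+04 = 2.111e+05 Pa.
Head loss h_f = ΔP/(ρg) = 2.111e+05/(797·9.81) = 27.0 m.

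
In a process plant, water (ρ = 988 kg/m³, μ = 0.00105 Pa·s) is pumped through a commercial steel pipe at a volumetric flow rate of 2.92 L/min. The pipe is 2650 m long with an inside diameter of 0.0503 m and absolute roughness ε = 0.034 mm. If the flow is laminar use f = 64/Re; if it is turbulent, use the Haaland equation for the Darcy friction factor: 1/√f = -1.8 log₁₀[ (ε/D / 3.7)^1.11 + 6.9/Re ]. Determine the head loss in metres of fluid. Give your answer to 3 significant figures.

h_f ≈ 0.0889 m

Q = 2.92 L/min = 2.92/60000 = 4.867e-05 m³/s.
Cross-sectional area A = πD²/4 = π(0.0503)²/4 = 0.001987 m²; mean velocity V = Q/A = 4.867e-05/0.001987 = 0.02449 m/s.
Reynolds number Re = ρVD/μ = 988 · 0.02449 · 0.0503 / 0.00105 = 1159.
Re < 2300 → laminar flow, so f = 64/Re = 64/1159 = 0.05521 (the turbulent correlation is not needed).
Darcy-Weisbach: ΔP = f(L/D)(ρV²/2) = 0.05521·(2650/0.0503)·(988·0.02449²/2) = 0.05521·5.268e+04·0.2963 = 861.9 Pa.
Head loss h_f = ΔP/(ρg) = 861.9/(988·9.81) = 0.0889 m.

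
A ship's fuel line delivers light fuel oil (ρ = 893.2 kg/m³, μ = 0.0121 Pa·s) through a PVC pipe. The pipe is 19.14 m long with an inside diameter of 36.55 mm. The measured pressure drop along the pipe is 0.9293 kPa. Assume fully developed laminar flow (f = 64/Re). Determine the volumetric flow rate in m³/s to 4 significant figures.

For laminar flow, f = 64/Re with Re = ρVD/μ, so Darcy-Weisbach reduces to ΔP = 32μLV/D². Solving for V: V = ΔP·D²/(32μL) = 929.3·(0.03655)²/(32·0.0121·19.14) = 0.1675 m/s.
Check: Re = ρVD/μ = 893.2·0.1675·0.03655/0.0121 = 452 < 2300, so the laminar assumption holds.
Q = V·A = 0.1675·(π/4·0.03655²) = 0.0001758 m³/s = 1.758×10^-4 m³/s.

Q ≈ 1.758×10^-4 m³/s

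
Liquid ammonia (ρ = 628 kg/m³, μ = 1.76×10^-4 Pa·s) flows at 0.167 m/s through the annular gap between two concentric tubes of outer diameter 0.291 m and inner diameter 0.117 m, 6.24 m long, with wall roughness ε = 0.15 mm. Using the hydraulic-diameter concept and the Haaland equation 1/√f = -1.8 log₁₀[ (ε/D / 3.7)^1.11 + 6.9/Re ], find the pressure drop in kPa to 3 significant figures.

ΔP ≈ 0.00672 kPa

Hydraulic diameter D_h = 4A/P = D_o - D_i = 0.291 - 0.117 = 0.174 m.
Re = ρVD_h/μ = 628·0.167·0.174/0.000176 = 1.037e+05.
ε/D_h = 0.00015/0.174 = 0.000862; Haaland gives 1/√f = -1.8 log₁₀[9.28e-05+6.65e-05] = 6.836, so f = 0.0214.
ΔP = f(L/D_h)(ρV²/2) = 0.0214·6.24/0.174·8.757 = 6.721 Pa.
ΔP = 0.00672 kPa.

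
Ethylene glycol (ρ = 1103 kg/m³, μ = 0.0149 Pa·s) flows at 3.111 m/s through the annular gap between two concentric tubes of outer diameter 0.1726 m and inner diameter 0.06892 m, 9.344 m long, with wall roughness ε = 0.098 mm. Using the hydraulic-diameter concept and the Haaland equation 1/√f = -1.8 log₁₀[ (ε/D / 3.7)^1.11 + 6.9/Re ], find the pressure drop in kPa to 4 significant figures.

Hydraulic diameter D_h = 4A/P = D_o - D_i = 0.1726 - 0.06892 = 0.1037 m.
Re = ρVD_h/μ = 1103·3.111·0.1037/0.0149 = 2.388e+04.
ε/D_h = 9.8e-05/0.1037 = 0.000945; Haaland gives 1/√f = -1.8 log₁₀[0.000103+0.000289] = 6.132, so f = 0.02659.
ΔP = f(L/D_h)(ρV²/2) = 0.02659·9.344/0.1037·5338 = 1.279e+04 Pa.
ΔP = 12.79 kPa.

ΔP ≈ 12.79 kPa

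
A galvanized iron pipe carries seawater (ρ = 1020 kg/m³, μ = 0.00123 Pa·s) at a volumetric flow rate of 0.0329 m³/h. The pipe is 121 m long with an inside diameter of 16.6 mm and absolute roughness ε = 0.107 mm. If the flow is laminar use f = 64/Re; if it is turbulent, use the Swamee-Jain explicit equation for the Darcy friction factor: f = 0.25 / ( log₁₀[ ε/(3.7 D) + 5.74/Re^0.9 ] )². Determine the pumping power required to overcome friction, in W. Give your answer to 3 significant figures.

P ≈ 0.00667 W

Q = 0.0329 m³/h = 0.0329/3600 = 9.139e-06 m³/s.
Cross-sectional area A = πD²/4 = π(0.0166)²/4 = 0.0002164 m²; mean velocity V = Q/A = 9.139e-06/0.0002164 = 0.04223 m/s.
Reynolds number Re = ρVD/μ = 1020 · 0.04223 · 0.0166 / 0.00123 = 581.3.
Re < 2300 → laminar flow, so f = 64/Re = 64/581.3 = 0.1101 (the turbulent correlation is not needed).
Darcy-Weisbach: ΔP = f(L/D)(ρV²/2) = 0.1101·(121/0.0166)·(1020·0.04223²/2) = 0.1101·7289·0.9094 = 729.8 Pa.
Pumping power P = QΔP = 9.139e-06·729.8 = 0.006670 W = 0.00667 W.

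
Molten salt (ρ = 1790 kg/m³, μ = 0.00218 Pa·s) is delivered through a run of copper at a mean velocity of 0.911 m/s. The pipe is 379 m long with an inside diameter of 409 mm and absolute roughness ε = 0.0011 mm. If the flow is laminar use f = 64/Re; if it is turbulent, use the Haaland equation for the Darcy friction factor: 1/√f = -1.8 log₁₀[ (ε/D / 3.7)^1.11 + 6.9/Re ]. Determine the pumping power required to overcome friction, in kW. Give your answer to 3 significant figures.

P ≈ 1.18 kW

Reynolds number Re = ρVD/μ = 1790 · 0.911 · 0.409 / 0.00218 = 3.059e+05.
Re > 4000 → turbulent. Relative roughness ε/D = 1.1e-06/0.409 = 2.69e-06. Haaland: 1/√f = -1.8 log₁₀[(2.69e-06/3.7)^1.11 + 6.9/3.059e+05] = -1.8 log₁₀[1.54e-07 + 2.26e-05] = 8.359, so f = 0.01431.
Darcy-Weisbach: ΔP = f(L/D)(ρV²/2) = 0.01431·(379/0.409)·(1790·0.911²/2) = 0.01431·926.7·742.8 = 9851 Pa.
Q = V·A = 0.911·0.1314 = 0.1197 m³/s.
Pumping power P = QΔP = 0.1197·9851 = 1179 W = 1.18 kW.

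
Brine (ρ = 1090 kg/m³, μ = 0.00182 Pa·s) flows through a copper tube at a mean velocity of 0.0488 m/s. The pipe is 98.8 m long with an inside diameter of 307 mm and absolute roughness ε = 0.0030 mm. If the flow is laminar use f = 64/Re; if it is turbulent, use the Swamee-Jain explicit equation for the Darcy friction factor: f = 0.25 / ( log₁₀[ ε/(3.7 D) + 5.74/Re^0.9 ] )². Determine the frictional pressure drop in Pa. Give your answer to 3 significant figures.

Reynolds number Re = ρVD/μ = 1090 · 0.0488 · 0.307 / 0.00182 = 8972.
Re > 4000 → turbulent. Relative roughness ε/D = 3e-06/0.307 = 9.77e-06. Swamee-Jain: f = 0.25/(log₁₀[9.77e-06/3.7 + 5.74/8972^0.9])² = 0.25/(log₁₀[2.64e-06 + 0.00159])² = 0.25/(-2.798)² = 0.03193.
Darcy-Weisbach: ΔP = f(L/D)(ρV²/2) = 0.03193·(98.8/0.307)·(1090·0.0488²/2) = 0.03193·321.8·1.298 = 13.34 Pa.

ΔP ≈ 13.3 Pa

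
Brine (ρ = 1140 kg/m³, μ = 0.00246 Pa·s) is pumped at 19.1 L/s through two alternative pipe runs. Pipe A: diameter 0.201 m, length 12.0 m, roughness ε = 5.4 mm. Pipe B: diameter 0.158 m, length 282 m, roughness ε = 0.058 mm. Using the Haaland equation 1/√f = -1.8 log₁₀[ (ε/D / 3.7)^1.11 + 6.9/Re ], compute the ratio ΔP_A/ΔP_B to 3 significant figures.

ΔP_A/ΔP_B ≈ 0.0344

Pipe A: V = Q/A = 0.0191/0.03173 = 0.6019 m/s; Re = 5.607e+04; ε/D = 0.0269; Haaland → f = 0.05533; ΔP_A = f(L/D)(ρV²/2) = 682.2 Pa.
Pipe B: V = Q/A = 0.0191/0.01961 = 0.9742 m/s; Re = 7.133e+04; ε/D = 0.000367; Haaland → f = 0.02053; ΔP_B = f(L/D)(ρV²/2) = 1.982e+04 Pa.
ΔP_A/ΔP_B = 682.2/1.982e+04 = 0.0344.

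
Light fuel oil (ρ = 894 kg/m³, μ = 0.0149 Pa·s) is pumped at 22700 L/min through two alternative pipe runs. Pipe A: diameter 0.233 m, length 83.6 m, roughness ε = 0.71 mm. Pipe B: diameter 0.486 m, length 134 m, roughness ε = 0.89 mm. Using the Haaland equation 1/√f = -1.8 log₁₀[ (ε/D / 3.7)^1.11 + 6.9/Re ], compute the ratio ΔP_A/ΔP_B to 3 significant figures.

Pipe A: V = Q/A = 0.3783/0.04264 = 8.873 m/s; Re = 1.24e+05; ε/D = 0.00305; Haaland → f = 0.02728; ΔP_A = f(L/D)(ρV²/2) = 3.444e+05 Pa.
Pipe B: V = Q/A = 0.3783/0.1855 = 2.039 m/s; Re = 5.947e+04; ε/D = 0.00183; Haaland → f = 0.02547; ΔP_B = f(L/D)(ρV²/2) = 1.306e+04 Pa.
ΔP_A/ΔP_B = 3.444e+05/1.306e+04 = 26.4.

ΔP_A/ΔP_B ≈ 26.4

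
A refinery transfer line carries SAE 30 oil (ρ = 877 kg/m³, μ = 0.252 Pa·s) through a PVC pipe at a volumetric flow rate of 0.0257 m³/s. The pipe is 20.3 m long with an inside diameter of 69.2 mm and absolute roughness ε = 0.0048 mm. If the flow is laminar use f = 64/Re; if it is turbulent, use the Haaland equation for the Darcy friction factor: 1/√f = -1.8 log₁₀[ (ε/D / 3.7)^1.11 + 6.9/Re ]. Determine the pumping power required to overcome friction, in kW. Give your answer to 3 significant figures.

Cross-sectional area A = πD²/4 = π(0.0692)²/4 = 0.003761 m²; mean velocity V = Q/A = 0.0257/0.003761 = 6.833 m/s.
Reynolds number Re = ρVD/μ = 877 · 6.833 · 0.0692 / 0.252 = 1646.
Re < 2300 → laminar flow, so f = 64/Re = 64/1646 = 0.03889 (the turbulent correlation is not needed).
Darcy-Weisbach: ΔP = f(L/D)(ρV²/2) = 0.03889·(20.3/0.0692)·(877·6.833²/2) = 0.03889·293.4·2.048e+04 = 2.336e+05 Pa.
Pumping power P = QΔP = 0.0257·2.336e+05 = 6003 W = 6.00 kW.

P ≈ 6.00 kW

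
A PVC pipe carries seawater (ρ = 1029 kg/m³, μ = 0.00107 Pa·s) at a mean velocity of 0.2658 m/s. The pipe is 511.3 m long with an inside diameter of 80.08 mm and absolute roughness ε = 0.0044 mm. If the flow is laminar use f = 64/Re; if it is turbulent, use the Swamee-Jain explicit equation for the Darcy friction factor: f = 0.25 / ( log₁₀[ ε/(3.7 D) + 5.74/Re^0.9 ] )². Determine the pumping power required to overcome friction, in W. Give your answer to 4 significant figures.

Reynolds number Re = ρVD/μ = 1029 · 0.2658 · 0.08008 / 0.00107 = 2.047e+04.
Re > 4000 → turbulent. Relative roughness ε/D = 4.4e-06/0.08008 = 5.49e-05. Swamee-Jain: f = 0.25/(log₁₀[5.49e-05/3.7 + 5.74/2.047e+04^0.9])² = 0.25/(log₁₀[1.49e-05 + 0.000757])² = 0.25/(-3.113)² = 0.0258.
Darcy-Weisbach: ΔP = f(L/D)(ρV²/2) = 0.0258·(511.3/0.08008)·(1029·0.2658²/2) = 0.0258·6385·36.35 = 5989 Pa.
Q = V·A = 0.2658·0.005037 = 0.001339 m³/s.
Pumping power P = QΔP = 0.001339·5989 = 8.0172 W = 8.017 W.

P ≈ 8.017 W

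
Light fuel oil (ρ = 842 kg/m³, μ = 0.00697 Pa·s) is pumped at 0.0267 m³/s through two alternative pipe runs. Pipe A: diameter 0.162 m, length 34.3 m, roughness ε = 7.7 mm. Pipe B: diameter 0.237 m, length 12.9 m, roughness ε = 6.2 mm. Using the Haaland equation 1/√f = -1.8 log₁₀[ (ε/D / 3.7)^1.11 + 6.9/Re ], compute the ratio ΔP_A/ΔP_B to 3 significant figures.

ΔP_A/ΔP_B ≈ 22.6

Pipe A: V = Q/A = 0.0267/0.02061 = 1.295 m/s; Re = 2.535e+04; ε/D = 0.0475; Haaland → f = 0.07102; ΔP_A = f(L/D)(ρV²/2) = 1.062e+04 Pa.
Pipe B: V = Q/A = 0.0267/0.04412 = 0.6052 m/s; Re = 1.733e+04; ε/D = 0.0262; Haaland → f = 0.05604; ΔP_B = f(L/D)(ρV²/2) = 470.4 Pa.
ΔP_A/ΔP_B = 1.062e+04/470.4 = 22.6.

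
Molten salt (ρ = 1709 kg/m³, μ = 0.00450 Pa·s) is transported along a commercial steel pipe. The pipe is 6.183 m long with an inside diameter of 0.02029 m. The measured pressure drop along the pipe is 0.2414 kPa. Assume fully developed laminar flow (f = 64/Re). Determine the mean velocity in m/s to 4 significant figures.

V ≈ 0.1116 m/s

For laminar flow, f = 64/Re with Re = ρVD/μ, so Darcy-Weisbach reduces to ΔP = 32μLV/D². Solving for V: V = ΔP·D²/(32μL) = 241.4·(0.02029)²/(32·0.0045·6.183) = 0.1116 m/s.
Check: Re = ρVD/μ = 1709·0.1116·0.02029/0.0045 = 860.1 < 2300, so the laminar assumption holds.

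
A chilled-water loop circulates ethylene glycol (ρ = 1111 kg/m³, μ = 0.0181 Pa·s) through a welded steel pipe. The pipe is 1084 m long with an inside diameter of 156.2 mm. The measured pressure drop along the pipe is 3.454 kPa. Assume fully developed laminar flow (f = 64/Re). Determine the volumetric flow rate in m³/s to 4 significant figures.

Q ≈ 0.002572 m³/s

For laminar flow, f = 64/Re with Re = ρVD/μ, so Darcy-Weisbach reduces to ΔP = 32μLV/D². Solving for V: V = ΔP·D²/(32μL) = 3454·(0.1562)²/(32·0.0181·1084) = 0.1342 m/s.
Check: Re = ρVD/μ = 1111·0.1342·0.1562/0.0181 = 1287 < 2300, so the laminar assumption holds.
Q = V·A = 0.1342·(π/4·0.1562²) = 0.002572 m³/s = 0.002572 m³/s.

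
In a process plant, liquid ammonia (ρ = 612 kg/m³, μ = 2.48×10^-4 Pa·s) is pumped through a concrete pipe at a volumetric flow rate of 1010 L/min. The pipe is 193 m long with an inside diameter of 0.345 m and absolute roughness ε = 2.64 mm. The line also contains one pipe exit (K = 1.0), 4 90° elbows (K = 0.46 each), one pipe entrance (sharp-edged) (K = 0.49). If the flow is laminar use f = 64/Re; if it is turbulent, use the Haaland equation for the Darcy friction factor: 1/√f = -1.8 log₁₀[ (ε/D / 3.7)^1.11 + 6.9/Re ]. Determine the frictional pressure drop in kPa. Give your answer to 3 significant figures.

Q = 1010 L/min = 1010/60000 = 0.01683 m³/s.
Cross-sectional area A = πD²/4 = π(0.345)²/4 = 0.09348 m²; mean velocity V = Q/A = 0.01683/0.09348 = 0.1801 m/s.
Reynolds number Re = ρVD/μ = 612 · 0.1801 · 0.345 / 0.000248 = 1.533e+05.
Re > 4000 → turbulent. Relative roughness ε/D = 0.00264/0.345 = 0.00765. Haaland: 1/√f = -1.8 log₁₀[(0.00765/3.7)^1.11 + 6.9/1.533e+05] = -1.8 log₁₀[0.00105 + 4.5e-05] = 5.331, so f = 0.03519.
Total minor-loss coefficient ΣK = 1·1 + 4·0.46 + 1·0.49 = 3.33.
ΔP = [f·L/D + ΣK]·(ρV²/2) = [0.03519·193/0.345 + 3.33]·(612·0.1801²/2) = [19.69 + 3.33]·9.922 = 228.4 Pa.
ΔP = 228.4 Pa = 0.228 kPa.

ΔP ≈ 0.228 kPa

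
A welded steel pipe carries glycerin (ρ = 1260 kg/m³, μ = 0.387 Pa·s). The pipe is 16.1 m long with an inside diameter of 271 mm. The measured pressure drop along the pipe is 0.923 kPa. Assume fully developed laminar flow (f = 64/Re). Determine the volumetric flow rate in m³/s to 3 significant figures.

For laminar flow, f = 64/Re with Re = ρVD/μ, so Darcy-Weisbach reduces to ΔP = 32μLV/D². Solving for V: V = ΔP·D²/(32μL) = 923·(0.271)²/(32·0.387·16.1) = 0.34 m/s.
Check: Re = ρVD/μ = 1260·0.34·0.271/0.387 = 300 < 2300, so the laminar assumption holds.
Q = V·A = 0.34·(π/4·0.271²) = 0.01961 m³/s = 0.0196 m³/s.

Q ≈ 0.0196 m³/s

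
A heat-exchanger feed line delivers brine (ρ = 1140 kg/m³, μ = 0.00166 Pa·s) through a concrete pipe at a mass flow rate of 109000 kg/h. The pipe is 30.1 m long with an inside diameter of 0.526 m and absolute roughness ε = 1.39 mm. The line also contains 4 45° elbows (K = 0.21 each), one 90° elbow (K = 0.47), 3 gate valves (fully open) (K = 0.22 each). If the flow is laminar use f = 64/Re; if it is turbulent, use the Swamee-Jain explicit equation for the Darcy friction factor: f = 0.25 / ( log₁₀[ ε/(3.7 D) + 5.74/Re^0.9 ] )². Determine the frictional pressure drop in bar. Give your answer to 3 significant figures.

ΔP ≈ 3.07×10^-4 bar

ṁ = 109000 kg/h = 109000/3600 = 30.28 kg/s.
A = πD²/4 = π(0.526)²/4 = 0.2173 m²; mean velocity V = ṁ/(ρA) = 30.28/(1140 · 0.2173) = 0.1222 m/s.
Reynolds number Re = ρVD/μ = 1140 · 0.1222 · 0.526 / 0.00166 = 4.415e+04.
Re > 4000 → turbulent. Relative roughness ε/D = 0.00139/0.526 = 0.00264. Swamee-Jain: f = 0.25/(log₁₀[0.00264/3.7 + 5.74/4.415e+04^0.9])² = 0.25/(log₁₀[0.000714 + 0.000379])² = 0.25/(-2.961)² = 0.02851.
Total minor-loss coefficient ΣK = 4·0.21 + 1·0.47 + 3·0.22 = 1.97.
ΔP = [f·L/D + ΣK]·(ρV²/2) = [0.02851·30.1/0.526 + 1.97]·(1140·0.1222²/2) = [1.631 + 1.97]·8.515 = 30.67 Pa.
ΔP = 30.67 Pa = 3.07×10^-4 bar.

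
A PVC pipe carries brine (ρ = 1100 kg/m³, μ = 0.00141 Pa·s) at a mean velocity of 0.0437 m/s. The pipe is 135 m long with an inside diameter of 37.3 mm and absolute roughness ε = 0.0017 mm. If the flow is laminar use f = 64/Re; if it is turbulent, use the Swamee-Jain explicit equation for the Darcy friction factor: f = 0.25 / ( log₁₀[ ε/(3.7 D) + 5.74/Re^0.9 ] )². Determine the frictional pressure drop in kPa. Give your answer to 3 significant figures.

Reynolds number Re = ρVD/μ = 1100 · 0.0437 · 0.0373 / 0.00141 = 1272.
Re < 2300 → laminar flow, so f = 64/Re = 64/1272 = 0.05033 (the turbulent correlation is not needed).
Darcy-Weisbach: ΔP = f(L/D)(ρV²/2) = 0.05033·(135/0.0373)·(1100·0.0437²/2) = 0.05033·3619·1.05 = 191.3 Pa.
ΔP = 191.3 Pa = 0.191 kPa.

ΔP ≈ 0.191 kPa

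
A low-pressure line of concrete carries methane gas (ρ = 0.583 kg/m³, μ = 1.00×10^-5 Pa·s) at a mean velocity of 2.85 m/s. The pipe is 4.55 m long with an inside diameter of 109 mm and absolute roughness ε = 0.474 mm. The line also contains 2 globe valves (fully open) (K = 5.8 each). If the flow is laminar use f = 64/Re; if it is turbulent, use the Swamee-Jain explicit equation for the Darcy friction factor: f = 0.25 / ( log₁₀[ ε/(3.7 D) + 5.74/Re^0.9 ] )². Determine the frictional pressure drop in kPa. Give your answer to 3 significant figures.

Reynolds number Re = ρVD/μ = 0.583 · 2.85 · 0.109 / 1e-05 = 1.811e+04.
Re > 4000 → turbulent. Relative roughness ε/D = 0.000474/0.109 = 0.00435. Swamee-Jain: f = 0.25/(log₁₀[0.00435/3.7 + 5.74/1.811e+04^0.9])² = 0.25/(log₁₀[0.00118 + 0.000845])² = 0.25/(-2.695)² = 0.03443.
Total minor-loss coefficient ΣK = 2·5.8 = 11.6.
ΔP = [f·L/D + ΣK]·(ρV²/2) = [0.03443·4.55/0.109 + 11.6]·(0.583·2.85²/2) = [1.437 + 11.6]·2.368 = 30.87 Pa.
ΔP = 30.87 Pa = 0.0309 kPa.

ΔP ≈ 0.0309 kPa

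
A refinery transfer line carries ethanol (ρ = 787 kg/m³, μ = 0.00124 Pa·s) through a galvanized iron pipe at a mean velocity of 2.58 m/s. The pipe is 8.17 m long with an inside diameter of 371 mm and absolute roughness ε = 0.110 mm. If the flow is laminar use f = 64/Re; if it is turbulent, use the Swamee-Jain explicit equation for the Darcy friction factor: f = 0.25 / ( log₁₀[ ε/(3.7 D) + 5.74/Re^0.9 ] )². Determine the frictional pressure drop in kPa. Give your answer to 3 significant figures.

Reynolds number Re = ρVD/μ = 787 · 2.58 · 0.371 / 0.00124 = 6.075e+05.
Re > 4000 → turbulent. Relative roughness ε/D = 0.00011/0.371 = 0.000296. Swamee-Jain: f = 0.25/(log₁₀[0.000296/3.7 + 5.74/6.075e+05^0.9])² = 0.25/(log₁₀[8.01e-05 + 3.58e-05])² = 0.25/(-3.936)² = 0.01614.
Darcy-Weisbach: ΔP = f(L/D)(ρV²/2) = 0.01614·(8.17/0.371)·(787·2.58²/2) = 0.01614·22.02·2619 = 930.9 Pa.
ΔP = 930.9 Pa = 0.931 kPa.

ΔP ≈ 0.931 kPa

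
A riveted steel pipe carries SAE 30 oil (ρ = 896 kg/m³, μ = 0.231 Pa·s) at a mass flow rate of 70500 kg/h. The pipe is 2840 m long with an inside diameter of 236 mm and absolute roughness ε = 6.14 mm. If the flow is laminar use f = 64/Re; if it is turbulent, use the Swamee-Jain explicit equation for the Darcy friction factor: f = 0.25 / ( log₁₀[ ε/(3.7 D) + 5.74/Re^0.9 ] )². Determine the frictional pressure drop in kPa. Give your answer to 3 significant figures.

ṁ = 70500 kg/h = 70500/3600 = 19.58 kg/s.
A = πD²/4 = π(0.236)²/4 = 0.04374 m²; mean velocity V = ṁ/(ρA) = 19.58/(896 · 0.04374) = 0.4996 m/s.
Reynolds number Re = ρVD/μ = 896 · 0.4996 · 0.236 / 0.231 = 457.4.
Re < 2300 → laminar flow, so f = 64/Re = 64/457.4 = 0.1399 (the turbulent correlation is not needed).
Darcy-Weisbach: ΔP = f(L/D)(ρV²/2) = 0.1399·(2840/0.236)·(896·0.4996²/2) = 0.1399·1.203e+04·111.8 = 1.883e+05 Pa.
ΔP = 1.883e+05 Pa = 188 kPa.

ΔP ≈ 188 kPa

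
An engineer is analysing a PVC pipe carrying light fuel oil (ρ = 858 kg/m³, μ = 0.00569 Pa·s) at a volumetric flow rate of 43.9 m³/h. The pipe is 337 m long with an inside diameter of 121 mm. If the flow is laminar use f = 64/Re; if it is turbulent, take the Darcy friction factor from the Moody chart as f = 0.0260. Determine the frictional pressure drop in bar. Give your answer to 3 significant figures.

ΔP ≈ 0.349 bar

Q = 43.9 m³/h = 43.9/3600 = 0.01219 m³/s.
Cross-sectional area A = πD²/4 = π(0.121)²/4 = 0.0115 m²; mean velocity V = Q/A = 0.01219/0.0115 = 1.06 m/s.
Reynolds number Re = ρVD/μ = 858 · 1.06 · 0.121 / 0.00569 = 1.935e+04.
Re > 4000 → turbulent; use the Moody-chart value f = 0.0260.
Darcy-Weisbach: ΔP = f(L/D)(ρV²/2) = 0.026·(337/0.121)·(858·1.06²/2) = 0.026·2785·482.5 = 3.494e+04 Pa.
ΔP = 3.494e+04 Pa = 0.349 bar.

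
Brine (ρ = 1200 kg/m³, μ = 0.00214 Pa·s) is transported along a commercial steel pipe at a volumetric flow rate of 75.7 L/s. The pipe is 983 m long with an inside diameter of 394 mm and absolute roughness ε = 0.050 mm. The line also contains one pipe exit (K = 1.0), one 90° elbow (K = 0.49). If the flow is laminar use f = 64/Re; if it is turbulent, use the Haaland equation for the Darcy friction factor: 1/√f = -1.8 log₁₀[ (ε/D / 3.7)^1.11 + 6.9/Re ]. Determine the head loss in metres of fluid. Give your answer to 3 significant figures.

Q = 75.7 L/s = 75.7/1000 = 0.0757 m³/s.
Cross-sectional area A = πD²/4 = π(0.394)²/4 = 0.1219 m²; mean velocity V = Q/A = 0.0757/0.1219 = 0.6209 m/s.
Reynolds number Re = ρVD/μ = 1200 · 0.6209 · 0.394 / 0.00214 = 1.372e+05.
Re > 4000 → turbulent. Relative roughness ε/D = 5e-05/0.394 = 0.000127. Haaland: 1/√f = -1.8 log₁₀[(0.000127/3.7)^1.11 + 6.9/1.372e+05] = -1.8 log₁₀[1.11e-05 + 5.03e-05] = 7.582, so f = 0.0174.
Total minor-loss coefficient ΣK = 1·1 + 1·0.49 = 1.49.
ΔP = [f·L/D + ΣK]·(ρV²/2) = [0.0174·983/0.394 + 1.49]·(1200·0.6209²/2) = [43.4 + 1.49]·231.3 = 1.038e+04 Pa.
Head loss h_f = ΔP/(ρg) = 1.038e+04/(1200·9.81) = 0.882 m.

h_f ≈ 0.882 m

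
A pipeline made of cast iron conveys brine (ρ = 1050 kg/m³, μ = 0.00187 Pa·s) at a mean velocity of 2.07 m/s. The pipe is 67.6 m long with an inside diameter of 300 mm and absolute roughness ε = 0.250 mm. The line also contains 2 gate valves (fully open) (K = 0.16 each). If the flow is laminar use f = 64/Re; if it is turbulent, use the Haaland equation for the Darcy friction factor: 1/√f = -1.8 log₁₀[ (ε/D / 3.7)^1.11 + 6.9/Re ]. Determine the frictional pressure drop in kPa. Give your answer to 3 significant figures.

ΔP ≈ 10.7 kPa

Reynolds number Re = ρVD/μ = 1050 · 2.07 · 0.3 / 0.00187 = 3.487e+05.
Re > 4000 → turbulent. Relative roughness ε/D = 0.00025/0.3 = 0.000833. Haaland: 1/√f = -1.8 log₁₀[(0.000833/3.7)^1.11 + 6.9/3.487e+05] = -1.8 log₁₀[8.94e-05 + 1.98e-05] = 7.131, so f = 0.01966.
Total minor-loss coefficient ΣK = 2·0.16 = 0.32.
ΔP = [f·L/D + ΣK]·(ρV²/2) = [0.01966·67.6/0.3 + 0.32]·(1050·2.07²/2) = [4.431 + 0.32]·2250 = 1.069e+04 Pa.
ΔP = 1.069e+04 Pa = 10.7 kPa.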